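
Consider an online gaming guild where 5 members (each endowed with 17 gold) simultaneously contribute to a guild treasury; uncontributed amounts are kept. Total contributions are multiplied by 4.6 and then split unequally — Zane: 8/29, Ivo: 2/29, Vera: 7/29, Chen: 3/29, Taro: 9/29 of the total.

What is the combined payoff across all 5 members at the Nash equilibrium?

Each unit j contributes comes back to j as 4.6 × (j's share), so j prefers to contribute only if that share exceeds 1/4.6 = 0.2174; otherwise keeping the unit dominates.
Zane, Vera and Taro clear that bar, contributing 17 each; the remaining 2 contribute 0. Total contributed: 51.
The guild treasury pays out 4.6 × 51 = 234.60 in total (split across the unequal shares, but the aggregate is all that matters for the group sum).
The 2 free-riders keep 17 each, adding 34. Group total = 34 + 234.60 = 268.60.

268.60 gold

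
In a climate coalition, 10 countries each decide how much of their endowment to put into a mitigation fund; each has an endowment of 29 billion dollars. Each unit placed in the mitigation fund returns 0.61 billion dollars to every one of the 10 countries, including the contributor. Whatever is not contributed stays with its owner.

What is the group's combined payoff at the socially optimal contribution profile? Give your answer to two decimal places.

1769.00 billion dollars

Each contributed unit returns 6.100 to the group as a whole (0.61 to each of 10 players), which exceeds 1, so the social optimum is full contribution: group total = 6.100 × 290 = 1769.00.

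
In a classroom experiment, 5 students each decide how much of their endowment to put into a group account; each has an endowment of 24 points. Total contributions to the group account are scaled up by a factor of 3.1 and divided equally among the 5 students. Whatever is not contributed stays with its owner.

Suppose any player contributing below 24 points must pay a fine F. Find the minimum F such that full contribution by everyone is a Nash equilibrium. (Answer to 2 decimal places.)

9.12 points

Given the others contribute fully, the best deviation is to contribute 0 (any partial contribution still incurs the fine and gives up units whose private return 0.6200 is below 1).
Deviating from 24 to 0 saves 24 points but forfeits the deviator's share of the drop in the group account: 3.1/5 × 24 = 14.88.
So the deviation gain is 24 − 14.88 = 9.12, and the fine must be at least 9.12 points to wipe it out.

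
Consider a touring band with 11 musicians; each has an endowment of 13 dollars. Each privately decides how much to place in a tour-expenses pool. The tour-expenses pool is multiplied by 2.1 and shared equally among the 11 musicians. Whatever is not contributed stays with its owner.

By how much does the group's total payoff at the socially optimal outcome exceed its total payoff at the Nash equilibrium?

157.30 dollars

Each contributed unit returns 2.1/11 = 0.1909 to its contributor — below 1 — so contributing 0 is dominant for every player. At the Nash equilibrium everyone keeps their 13, and the group total is 11 × 13 = 143.
Each contributed unit returns 2.100 to the group as a whole (0.1909 to each of 11 players), which exceeds 1, so the social optimum is full contribution: group total = 2.100 × 143 = 300.30.
Efficiency loss = 300.30 − 143 = 157.30.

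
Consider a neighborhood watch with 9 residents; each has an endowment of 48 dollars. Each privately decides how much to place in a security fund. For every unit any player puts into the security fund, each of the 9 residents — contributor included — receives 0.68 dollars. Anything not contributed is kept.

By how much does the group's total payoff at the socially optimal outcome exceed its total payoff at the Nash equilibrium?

2211.84 dollars

The private return per contributed unit is 0.68 < 1, so contributing 0 is dominant for every player. At the Nash equilibrium everyone keeps their 48, and the group total is 9 × 48 = 432.
Each contributed unit returns 6.120 to the group as a whole (0.68 to each of 9 players), which exceeds 1, so the social optimum is full contribution: group total = 6.120 × 432 = 2643.84.
Efficiency loss = 2643.84 − 432 = 2211.84.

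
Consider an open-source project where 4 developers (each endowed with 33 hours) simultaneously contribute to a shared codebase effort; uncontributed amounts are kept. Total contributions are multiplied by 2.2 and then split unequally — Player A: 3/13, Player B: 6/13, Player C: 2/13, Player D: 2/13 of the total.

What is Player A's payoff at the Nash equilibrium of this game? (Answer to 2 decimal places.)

49.75 hours

A player with share s gets back 2.2·s per unit contributed, so full contribution is dominant for anyone with s > 1/2.2 = 0.4545 and zero contribution is dominant for anyone below.
The only share above 0.4545 is Player B's 6/13, contributing 33; the remaining 3 contribute 0. Total contributed: 33.
Player A keeps 33 and receives 2.2 × 33 × 3/13 = 16.75 from the shared codebase effort, for a payoff of 49.75.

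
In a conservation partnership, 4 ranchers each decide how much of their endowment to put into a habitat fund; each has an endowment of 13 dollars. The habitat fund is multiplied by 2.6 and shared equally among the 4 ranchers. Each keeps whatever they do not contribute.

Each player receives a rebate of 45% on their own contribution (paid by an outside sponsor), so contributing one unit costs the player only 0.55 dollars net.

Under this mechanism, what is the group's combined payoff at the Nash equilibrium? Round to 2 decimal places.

With the mechanism, a contributed unit returns (2.6/4) / 0.55 = 1.1818 per unit of net cost to the contributor — now above 1 — so contributing fully is weakly dominant for every player.
So the Nash equilibrium is full contribution by all 4; the group earns 4 × (13 × 0.45 + 2.6 × 13) = 158.60.

158.60 dollars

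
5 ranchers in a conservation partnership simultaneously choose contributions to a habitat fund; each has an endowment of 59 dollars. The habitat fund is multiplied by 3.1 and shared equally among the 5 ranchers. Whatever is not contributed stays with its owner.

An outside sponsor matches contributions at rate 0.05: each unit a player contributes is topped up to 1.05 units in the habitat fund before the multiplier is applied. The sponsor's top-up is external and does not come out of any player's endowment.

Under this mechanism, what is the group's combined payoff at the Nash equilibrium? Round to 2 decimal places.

295.00 dollars

Even with the mechanism, each unit contributed returns only 3.1 × 1.05 / 5 = 0.6510 per unit of net cost, so contributing nothing is still dominant.
Everyone keeps their endowment and the group total is 5 × 59 = 295.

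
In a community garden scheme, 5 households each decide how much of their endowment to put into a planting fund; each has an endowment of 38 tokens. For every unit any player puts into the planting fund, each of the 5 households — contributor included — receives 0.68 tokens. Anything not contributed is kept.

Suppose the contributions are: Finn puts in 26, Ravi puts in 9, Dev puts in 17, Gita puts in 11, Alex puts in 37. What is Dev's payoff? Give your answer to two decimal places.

89.00 tokens

Total contributed: 26 + 9 + 17 + 11 + 37 = 100.
Each receives 0.68 × 100 = 68.00 from the planting fund.
Dev keeps 38 − 17 = 21, so Dev's payoff is 21 + 68.00 = 89.00.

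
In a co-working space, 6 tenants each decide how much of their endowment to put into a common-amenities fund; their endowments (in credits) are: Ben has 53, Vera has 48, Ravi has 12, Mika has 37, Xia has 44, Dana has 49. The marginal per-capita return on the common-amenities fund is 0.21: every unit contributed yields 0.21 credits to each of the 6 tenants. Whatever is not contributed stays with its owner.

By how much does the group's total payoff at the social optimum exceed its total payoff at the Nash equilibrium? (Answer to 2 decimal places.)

63.18 credits

The private return per contributed unit is 0.21 < 1 for everyone, so the Nash equilibrium is zero contribution and the group total is Σ E_j = 53 + 48 + 12 + 37 + 44 + 49 = 243.
Each contributed unit returns 1.260 to the group, so the social optimum is full contribution by everyone: group total = 1.260 × 243 = 306.18.
Efficiency loss = (1.260 − 1) × 243 = 63.18.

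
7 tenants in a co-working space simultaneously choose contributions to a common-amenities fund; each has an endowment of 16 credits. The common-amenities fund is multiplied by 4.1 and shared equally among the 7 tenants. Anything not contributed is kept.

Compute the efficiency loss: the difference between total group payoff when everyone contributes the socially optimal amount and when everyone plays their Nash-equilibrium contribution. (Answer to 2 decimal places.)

Each contributed unit returns 4.1/7 = 0.5857 to its contributor — below 1 — so contributing 0 is dominant for every player. At the Nash equilibrium everyone keeps their 16, and the group total is 7 × 16 = 112.
Each contributed unit returns 4.100 to the group as a whole (0.5857 to each of 7 players), which exceeds 1, so the social optimum is full contribution: group total = 4.100 × 112 = 459.20.
Efficiency loss = 459.20 − 112 = 347.20.

347.20 credits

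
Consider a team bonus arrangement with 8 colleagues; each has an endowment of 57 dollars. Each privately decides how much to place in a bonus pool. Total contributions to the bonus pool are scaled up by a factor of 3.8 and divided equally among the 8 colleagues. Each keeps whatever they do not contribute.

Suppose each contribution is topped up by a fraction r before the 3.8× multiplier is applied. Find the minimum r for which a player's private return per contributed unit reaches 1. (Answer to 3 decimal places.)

With matching at rate r, one contributed unit becomes (1 + r) in the bonus pool and returns 3.8 × (1 + r) / 8 to the contributor.
Setting this equal to 1: 1 + r = 8/3.8 = 2.1053.
So the minimum matching rate is r = 2.1053 − 1 = 1.105.

1.105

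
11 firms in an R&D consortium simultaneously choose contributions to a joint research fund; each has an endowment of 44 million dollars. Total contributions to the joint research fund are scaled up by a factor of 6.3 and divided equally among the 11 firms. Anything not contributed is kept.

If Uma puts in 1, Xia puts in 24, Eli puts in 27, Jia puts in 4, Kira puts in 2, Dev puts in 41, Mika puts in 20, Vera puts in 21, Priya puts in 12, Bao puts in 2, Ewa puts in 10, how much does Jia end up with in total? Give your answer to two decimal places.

133.93 million dollars

Total contributed: 1 + 24 + 27 + 4 + 2 + 41 + 20 + 21 + 12 + 2 + 10 = 164.
Each receives 6.3 × 164 / 11 = 93.93 from the joint research fund.
Jia keeps 44 − 4 = 40, so Jia's payoff is 40 + 93.93 = 133.93.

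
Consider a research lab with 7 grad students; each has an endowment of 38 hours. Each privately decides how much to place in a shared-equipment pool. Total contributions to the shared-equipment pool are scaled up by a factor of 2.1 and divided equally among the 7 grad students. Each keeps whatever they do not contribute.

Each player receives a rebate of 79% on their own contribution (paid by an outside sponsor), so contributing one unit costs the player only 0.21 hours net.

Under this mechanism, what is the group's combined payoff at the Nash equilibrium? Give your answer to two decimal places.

With the mechanism, a contributed unit returns (2.1/7) / 0.21 = 1.4286 per unit of net cost to the contributor — now above 1 — so contributing fully is weakly dominant for every player.
At the Nash equilibrium everyone contributes 38. Group total payoff = 7 × (38 × 0.79 + 2.1 × 38) = 768.74.

768.74 hours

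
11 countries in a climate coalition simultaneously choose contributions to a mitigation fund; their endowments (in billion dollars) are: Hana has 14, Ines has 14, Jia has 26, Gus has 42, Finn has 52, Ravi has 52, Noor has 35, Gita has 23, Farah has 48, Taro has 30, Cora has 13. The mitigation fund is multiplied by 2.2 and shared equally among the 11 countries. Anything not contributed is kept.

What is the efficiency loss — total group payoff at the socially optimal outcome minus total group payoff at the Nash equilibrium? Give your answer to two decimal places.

The private return per contributed unit is 2.2/11 = 0.2000 < 1 for every player regardless of endowment, so the Nash equilibrium is zero contribution and the group total is Σ E_j = 14 + 14 + 26 + 42 + 52 + 52 + 35 + 23 + 48 + 30 + 13 = 349.
Each contributed unit returns 2.200 to the group, so the social optimum is full contribution by everyone: group total = 2.200 × 349 = 767.80.
Efficiency loss = (2.200 − 1) × 349 = 418.80.

418.80 billion dollars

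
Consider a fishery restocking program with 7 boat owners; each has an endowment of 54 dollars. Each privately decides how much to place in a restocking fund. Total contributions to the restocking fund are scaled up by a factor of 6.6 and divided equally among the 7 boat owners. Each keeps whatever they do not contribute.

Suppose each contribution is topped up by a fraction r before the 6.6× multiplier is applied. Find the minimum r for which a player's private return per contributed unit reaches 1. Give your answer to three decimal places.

With matching at rate r, one contributed unit becomes (1 + r) in the restocking fund and returns 6.6 × (1 + r) / 7 to the contributor.
Setting this equal to 1: 1 + r = 7/6.6 = 1.0606.
So the minimum matching rate is r = 1.0606 − 1 = 0.061.

0.061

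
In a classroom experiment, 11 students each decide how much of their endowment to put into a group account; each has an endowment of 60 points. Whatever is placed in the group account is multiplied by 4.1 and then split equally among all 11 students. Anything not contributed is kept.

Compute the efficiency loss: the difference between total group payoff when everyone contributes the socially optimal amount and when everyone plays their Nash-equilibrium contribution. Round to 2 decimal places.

2046.00 points

Each contributed unit returns 4.1/11 = 0.3727 to its contributor — below 1 — so contributing 0 is dominant for every player. At the Nash equilibrium everyone keeps their 60, and the group total is 11 × 60 = 660.
Each contributed unit returns 4.100 to the group as a whole (0.3727 to each of 11 players), which exceeds 1, so the social optimum is full contribution: group total = 4.100 × 660 = 2706.00.
Efficiency loss = 2706.00 − 660 = 2046.00.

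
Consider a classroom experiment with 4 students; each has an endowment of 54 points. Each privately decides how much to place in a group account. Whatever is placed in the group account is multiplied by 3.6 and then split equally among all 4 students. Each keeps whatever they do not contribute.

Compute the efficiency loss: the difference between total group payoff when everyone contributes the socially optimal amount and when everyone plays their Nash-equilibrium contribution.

Each contributed unit returns 3.6/4 = 0.9000 to its contributor — below 1 — so contributing 0 is dominant for every player. At the Nash equilibrium everyone keeps their 54, and the group total is 4 × 54 = 216.
Each contributed unit returns 3.600 to the group as a whole (0.9000 to each of 4 players), which exceeds 1, so the social optimum is full contribution: group total = 3.600 × 216 = 777.60.
Efficiency loss = 777.60 − 216 = 561.60.

561.60 points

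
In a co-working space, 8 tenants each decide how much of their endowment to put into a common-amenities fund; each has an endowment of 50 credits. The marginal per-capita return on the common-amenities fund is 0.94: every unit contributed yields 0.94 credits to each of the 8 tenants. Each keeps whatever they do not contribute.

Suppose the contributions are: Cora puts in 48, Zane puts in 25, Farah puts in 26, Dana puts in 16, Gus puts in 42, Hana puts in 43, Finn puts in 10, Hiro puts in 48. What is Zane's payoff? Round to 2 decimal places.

267.52 credits

Total contributed: 48 + 25 + 26 + 16 + 42 + 43 + 10 + 48 = 258.
Each receives 0.94 × 258 = 242.52 from the common-amenities fund.
Zane keeps 50 − 25 = 25, so Zane's payoff is 25 + 242.52 = 267.52.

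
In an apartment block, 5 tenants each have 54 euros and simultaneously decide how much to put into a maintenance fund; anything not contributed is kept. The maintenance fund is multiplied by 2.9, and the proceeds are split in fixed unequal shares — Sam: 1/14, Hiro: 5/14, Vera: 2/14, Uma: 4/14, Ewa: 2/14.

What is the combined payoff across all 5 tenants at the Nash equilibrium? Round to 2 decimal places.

372.60 euros

A player with share s gets back 2.9·s per unit contributed, so full contribution is dominant for anyone with s > 1/2.9 = 0.3448 and zero contribution is dominant for anyone below.
The only share above 0.3448 is Hiro's 5/14, contributing 54; the remaining 4 contribute 0. Total contributed: 54.
The maintenance fund pays out 2.9 × 54 = 156.60 in total (split across the unequal shares, but the aggregate is all that matters for the group sum).
The 4 free-riders keep 54 each, adding 216. Group total = 216 + 156.60 = 372.60.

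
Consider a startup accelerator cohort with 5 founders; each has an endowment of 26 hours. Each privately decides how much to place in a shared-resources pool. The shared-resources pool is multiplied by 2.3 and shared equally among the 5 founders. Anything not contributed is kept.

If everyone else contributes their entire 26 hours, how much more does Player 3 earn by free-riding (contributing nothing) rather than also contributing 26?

Switching from a contribution of 26 to 0 lets Player 3 keep an extra 26 hours, but lowers the shared-resources pool by 26, which costs Player 3 their own share of that drop: 2.3/5 × 26 = 11.96.
Net gain = 26 − 11.96 = 14.04. The private return per contributed unit (0.4600) is below 1, so free-riding is indeed the best response regardless of what the others do.

14.04 hours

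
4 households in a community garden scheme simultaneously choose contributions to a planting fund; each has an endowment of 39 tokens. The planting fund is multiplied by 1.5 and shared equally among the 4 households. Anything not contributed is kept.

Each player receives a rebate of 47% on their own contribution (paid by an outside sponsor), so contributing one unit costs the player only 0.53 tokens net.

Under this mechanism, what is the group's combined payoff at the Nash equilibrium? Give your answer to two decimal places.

The effective private return is (1.5/4) / 0.53 = 0.7075, which is still under 1, so the mechanism doesn't change anyone's dominant strategy: zero contribution.
Everyone keeps their endowment and the group total is 4 × 39 = 156.

156.00 tokens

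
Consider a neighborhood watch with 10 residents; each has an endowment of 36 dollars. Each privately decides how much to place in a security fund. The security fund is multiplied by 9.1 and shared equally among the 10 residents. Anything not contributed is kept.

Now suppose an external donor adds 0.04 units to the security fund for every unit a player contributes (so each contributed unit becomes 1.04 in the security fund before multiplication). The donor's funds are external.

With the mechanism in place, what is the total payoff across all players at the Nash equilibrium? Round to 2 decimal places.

360.00 dollars

The effective private return is 9.1 × 1.04 / 10 = 0.9464, which is still under 1, so the mechanism doesn't change anyone's dominant strategy: zero contribution.
At the Nash equilibrium no one contributes; group total payoff = 10 × 36 = 360.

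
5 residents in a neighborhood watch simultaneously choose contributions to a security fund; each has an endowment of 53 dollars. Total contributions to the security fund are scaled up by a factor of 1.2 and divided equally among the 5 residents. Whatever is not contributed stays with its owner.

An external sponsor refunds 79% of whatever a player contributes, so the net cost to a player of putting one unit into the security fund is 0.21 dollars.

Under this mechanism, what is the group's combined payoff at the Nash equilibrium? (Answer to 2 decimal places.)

With the mechanism, a contributed unit returns (1.2/5) / 0.21 = 1.1429 per unit of net cost to the contributor — now above 1 — so contributing fully is weakly dominant for every player.
So the Nash equilibrium is full contribution by all 5; the group earns 5 × (53 × 0.79 + 1.2 × 53) = 527.35.

527.35 dollars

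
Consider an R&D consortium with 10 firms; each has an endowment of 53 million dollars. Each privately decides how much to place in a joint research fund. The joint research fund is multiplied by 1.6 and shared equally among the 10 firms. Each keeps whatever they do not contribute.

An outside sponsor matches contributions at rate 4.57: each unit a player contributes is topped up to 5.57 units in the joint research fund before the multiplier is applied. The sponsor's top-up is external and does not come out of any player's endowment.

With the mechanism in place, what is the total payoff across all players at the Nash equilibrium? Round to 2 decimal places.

With the mechanism, a contributed unit returns 1.6 × 5.57 / 10 = 0.8912 per unit of net cost — still below 1 — so contributing 0 remains dominant for every player.
At the Nash equilibrium no one contributes; group total payoff = 10 × 53 = 530.

530.00 million dollars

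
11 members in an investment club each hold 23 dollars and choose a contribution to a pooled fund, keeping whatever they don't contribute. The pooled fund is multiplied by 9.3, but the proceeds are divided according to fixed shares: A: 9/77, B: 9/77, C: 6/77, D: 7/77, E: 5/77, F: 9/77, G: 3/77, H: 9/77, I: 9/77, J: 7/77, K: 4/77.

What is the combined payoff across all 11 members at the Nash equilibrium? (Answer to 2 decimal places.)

1207.50 dollars

For player j, contributing a unit is worthwhile iff 9.3 × (j's share) ≥ 1, i.e. iff j's share is at least 0.1075.
A, B, F, H and I clear that bar, contributing 23 each; the remaining 6 contribute 0. Total contributed: 115.
The pooled fund pays out 9.3 × 115 = 1069.50 in total (split across the unequal shares, but the aggregate is all that matters for the group sum).
The 6 free-riders keep 23 each, adding 138. Group total = 138 + 1069.50 = 1207.50.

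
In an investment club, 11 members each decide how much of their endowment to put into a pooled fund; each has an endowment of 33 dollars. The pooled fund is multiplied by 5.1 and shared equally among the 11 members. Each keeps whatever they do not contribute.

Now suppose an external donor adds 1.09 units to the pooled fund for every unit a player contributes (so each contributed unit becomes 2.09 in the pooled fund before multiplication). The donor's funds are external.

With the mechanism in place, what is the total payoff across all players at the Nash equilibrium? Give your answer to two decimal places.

363.00 dollars

The effective private return is 5.1 × 2.09 / 11 = 0.9690, which is still under 1, so the mechanism doesn't change anyone's dominant strategy: zero contribution.
Everyone keeps their endowment and the group total is 11 × 33 = 363.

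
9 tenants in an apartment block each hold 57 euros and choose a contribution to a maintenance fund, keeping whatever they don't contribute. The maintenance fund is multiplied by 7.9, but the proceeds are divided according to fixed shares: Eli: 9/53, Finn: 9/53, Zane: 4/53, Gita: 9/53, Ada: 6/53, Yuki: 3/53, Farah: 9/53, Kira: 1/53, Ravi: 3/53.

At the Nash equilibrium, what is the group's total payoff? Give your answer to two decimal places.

A player with share s gets back 7.9·s per unit contributed, so full contribution is dominant for anyone with s > 1/7.9 = 0.1266 and zero contribution is dominant for anyone below.
Eli, Finn, Gita and Farah clear that bar, contributing 57 each; the remaining 5 contribute 0. Total contributed: 228.
The maintenance fund pays out 7.9 × 228 = 1801.20 in total (split across the unequal shares, but the aggregate is all that matters for the group sum).
The 5 free-riders keep 57 each, adding 285. Group total = 285 + 1801.20 = 2086.20.

2086.20 euros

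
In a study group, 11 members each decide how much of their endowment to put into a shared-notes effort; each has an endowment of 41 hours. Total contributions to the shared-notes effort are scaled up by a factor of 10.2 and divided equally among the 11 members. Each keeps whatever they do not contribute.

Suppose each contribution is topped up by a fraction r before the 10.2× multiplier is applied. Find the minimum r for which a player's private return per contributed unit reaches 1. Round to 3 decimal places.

0.078

With matching at rate r, one contributed unit becomes (1 + r) in the shared-notes effort and returns 10.2 × (1 + r) / 11 to the contributor.
Setting this equal to 1: 1 + r = 11/10.2 = 1.0784.
So the minimum matching rate is r = 1.0784 − 1 = 0.078.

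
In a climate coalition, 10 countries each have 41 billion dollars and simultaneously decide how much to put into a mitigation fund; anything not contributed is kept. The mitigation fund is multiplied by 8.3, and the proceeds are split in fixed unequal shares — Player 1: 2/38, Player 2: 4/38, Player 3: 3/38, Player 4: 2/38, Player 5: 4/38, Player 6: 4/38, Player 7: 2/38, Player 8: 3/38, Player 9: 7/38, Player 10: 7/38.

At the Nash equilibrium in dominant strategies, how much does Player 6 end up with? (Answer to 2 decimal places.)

112.64 billion dollars

Each unit j contributes comes back to j as 8.3 × (j's share), so j prefers to contribute only if that share exceeds 1/8.3 = 0.1205; otherwise keeping the unit dominates.
Player 9 and Player 10 are above the threshold, contributing 41 each; the remaining 8 contribute 0. Total contributed: 82.
Player 6 keeps 41 and receives 8.3 × 82 × 4/38 = 71.64 from the mitigation fund, for a payoff of 112.64.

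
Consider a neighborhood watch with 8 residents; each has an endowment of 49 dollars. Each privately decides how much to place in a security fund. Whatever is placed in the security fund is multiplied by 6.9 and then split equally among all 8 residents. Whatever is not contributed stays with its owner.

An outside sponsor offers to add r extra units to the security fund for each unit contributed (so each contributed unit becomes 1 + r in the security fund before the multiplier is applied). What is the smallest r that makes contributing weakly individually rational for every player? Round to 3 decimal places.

With matching at rate r, one contributed unit becomes (1 + r) in the security fund and returns 6.9 × (1 + r) / 8 to the contributor.
Setting this equal to 1: 1 + r = 8/6.9 = 1.1594.
So the minimum matching rate is r = 1.1594 − 1 = 0.159.

0.159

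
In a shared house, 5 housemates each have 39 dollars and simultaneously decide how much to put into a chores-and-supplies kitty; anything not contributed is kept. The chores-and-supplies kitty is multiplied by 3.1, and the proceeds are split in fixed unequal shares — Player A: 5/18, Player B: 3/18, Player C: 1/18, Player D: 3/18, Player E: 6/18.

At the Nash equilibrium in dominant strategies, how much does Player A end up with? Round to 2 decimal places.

A player with share s gets back 3.1·s per unit contributed, so full contribution is dominant for anyone with s > 1/3.1 = 0.3226 and zero contribution is dominant for anyone below.
The only share above 0.3226 is Player E's 6/18, contributing 39; the remaining 4 contribute 0. Total contributed: 39.
Player A keeps 39 and receives 3.1 × 39 × 5/18 = 33.58 from the chores-and-supplies kitty, for a payoff of 72.58.

72.58 dollars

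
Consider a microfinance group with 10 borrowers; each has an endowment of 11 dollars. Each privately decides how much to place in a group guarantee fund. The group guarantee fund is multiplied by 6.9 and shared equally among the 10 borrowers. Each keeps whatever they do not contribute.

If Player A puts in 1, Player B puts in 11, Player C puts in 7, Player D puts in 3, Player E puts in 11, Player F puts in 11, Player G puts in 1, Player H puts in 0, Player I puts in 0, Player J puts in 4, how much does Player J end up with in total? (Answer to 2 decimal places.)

40.81 dollars

Total contributed: 1 + 11 + 7 + 3 + 11 + 11 + 1 + 0 + 0 + 4 = 49.
Each receives 6.9 × 49 / 10 = 33.81 from the group guarantee fund.
Player J keeps 11 − 4 = 7, so Player J's payoff is 7 + 33.81 = 40.81.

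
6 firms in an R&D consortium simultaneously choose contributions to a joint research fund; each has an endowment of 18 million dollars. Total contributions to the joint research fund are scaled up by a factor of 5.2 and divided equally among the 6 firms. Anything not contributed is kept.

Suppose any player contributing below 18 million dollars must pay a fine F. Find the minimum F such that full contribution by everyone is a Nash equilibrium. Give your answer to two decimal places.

Given the others contribute fully, the best deviation is to contribute 0 (any partial contribution still incurs the fine and gives up units whose private return 0.8667 is below 1).
Deviating from 18 to 0 saves 18 million dollars but forfeits the deviator's share of the drop in the joint research fund: 5.2/6 × 18 = 15.60.
So the deviation gain is 18 − 15.60 = 2.40, and the fine must be at least 2.40 million dollars to wipe it out.

2.40 million dollars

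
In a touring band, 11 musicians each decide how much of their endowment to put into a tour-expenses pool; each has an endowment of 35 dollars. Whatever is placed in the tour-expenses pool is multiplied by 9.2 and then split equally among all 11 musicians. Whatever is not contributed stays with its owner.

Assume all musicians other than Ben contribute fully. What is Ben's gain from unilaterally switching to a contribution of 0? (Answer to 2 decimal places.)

5.73 dollars

Switching from a contribution of 35 to 0 lets Ben keep an extra 35 dollars, but lowers the tour-expenses pool by 35, which costs Ben their own share of that drop: 9.2/11 × 35 = 29.27.
Net gain = 35 − 29.27 = 5.73. The private return per contributed unit (0.8364) is below 1, so free-riding is indeed the best response regardless of what the others do.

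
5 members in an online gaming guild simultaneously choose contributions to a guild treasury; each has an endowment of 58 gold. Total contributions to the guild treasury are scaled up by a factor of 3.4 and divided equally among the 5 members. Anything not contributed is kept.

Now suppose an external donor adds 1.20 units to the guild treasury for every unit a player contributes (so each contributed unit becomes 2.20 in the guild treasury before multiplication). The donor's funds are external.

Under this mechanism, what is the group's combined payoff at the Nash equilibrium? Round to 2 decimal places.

With the mechanism, a contributed unit returns 3.4 × 2.20 / 5 = 1.4960 per unit of net cost to the contributor — now above 1 — so contributing fully is weakly dominant for every player.
At the Nash equilibrium everyone contributes 58. Group total payoff = 3.4 × 2.20 × 290 = 2169.20.

2169.20 gold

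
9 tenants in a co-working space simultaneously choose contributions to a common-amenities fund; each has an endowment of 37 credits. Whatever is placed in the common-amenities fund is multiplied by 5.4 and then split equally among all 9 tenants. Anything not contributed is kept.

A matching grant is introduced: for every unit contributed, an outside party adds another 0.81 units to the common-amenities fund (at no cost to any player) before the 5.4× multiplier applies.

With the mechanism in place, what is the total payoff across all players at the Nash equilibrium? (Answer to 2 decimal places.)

The effective private return per unit is now 5.4 × 1.81 / 9 = 1.0860 > 1, so every player's dominant strategy flips to full contribution.
At the Nash equilibrium everyone contributes 37. Group total payoff = 5.4 × 1.81 × 333 = 3254.74.

3254.74 credits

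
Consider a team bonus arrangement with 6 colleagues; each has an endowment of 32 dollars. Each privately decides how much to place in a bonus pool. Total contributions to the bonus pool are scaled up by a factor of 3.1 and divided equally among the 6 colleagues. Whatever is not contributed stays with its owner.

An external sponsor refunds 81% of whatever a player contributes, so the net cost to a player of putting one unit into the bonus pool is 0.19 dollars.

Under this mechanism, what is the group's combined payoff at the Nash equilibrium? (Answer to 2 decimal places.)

750.72 dollars

The effective private return per unit is now (3.1/6) / 0.19 = 2.7193 > 1, so every player's dominant strategy flips to full contribution.
So the Nash equilibrium is full contribution by all 6; the group earns 6 × (32 × 0.81 + 3.1 × 32) = 750.72.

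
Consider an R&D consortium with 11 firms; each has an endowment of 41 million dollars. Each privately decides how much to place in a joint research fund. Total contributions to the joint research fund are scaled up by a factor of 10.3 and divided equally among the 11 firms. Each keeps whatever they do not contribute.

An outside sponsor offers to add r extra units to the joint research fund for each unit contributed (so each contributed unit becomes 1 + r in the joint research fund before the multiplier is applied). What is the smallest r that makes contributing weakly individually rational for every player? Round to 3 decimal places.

With matching at rate r, one contributed unit becomes (1 + r) in the joint research fund and returns 10.3 × (1 + r) / 11 to the contributor.
Setting this equal to 1: 1 + r = 11/10.3 = 1.0680.
So the minimum matching rate is r = 1.0680 − 1 = 0.068.

0.068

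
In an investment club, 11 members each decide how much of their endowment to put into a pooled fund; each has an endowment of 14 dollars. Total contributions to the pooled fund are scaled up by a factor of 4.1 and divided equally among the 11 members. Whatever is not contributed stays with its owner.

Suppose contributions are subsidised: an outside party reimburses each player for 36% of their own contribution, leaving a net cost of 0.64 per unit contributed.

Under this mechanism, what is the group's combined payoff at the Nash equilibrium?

The effective private return is (4.1/11) / 0.64 = 0.5824, which is still under 1, so the mechanism doesn't change anyone's dominant strategy: zero contribution.
At the Nash equilibrium no one contributes; group total payoff = 11 × 14 = 154.

154.00 dollars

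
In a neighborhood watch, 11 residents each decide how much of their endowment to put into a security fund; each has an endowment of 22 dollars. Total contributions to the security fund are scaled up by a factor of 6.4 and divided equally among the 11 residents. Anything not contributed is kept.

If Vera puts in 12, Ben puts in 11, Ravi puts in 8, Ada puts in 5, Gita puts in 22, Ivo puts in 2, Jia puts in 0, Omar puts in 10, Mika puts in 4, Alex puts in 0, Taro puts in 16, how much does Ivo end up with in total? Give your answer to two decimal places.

Total contributed: 12 + 11 + 8 + 5 + 22 + 2 + 0 + 10 + 4 + 0 + 16 = 90.
Each receives 6.4 × 90 / 11 = 52.36 from the security fund.
Ivo keeps 22 − 2 = 20, so Ivo's payoff is 20 + 52.36 = 72.36.

72.36 dollars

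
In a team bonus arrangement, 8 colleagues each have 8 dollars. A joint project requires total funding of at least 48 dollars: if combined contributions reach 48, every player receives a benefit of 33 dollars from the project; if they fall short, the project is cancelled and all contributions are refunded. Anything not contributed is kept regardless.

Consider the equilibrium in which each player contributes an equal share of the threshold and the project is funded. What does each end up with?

35 dollars

Equal share of the threshold: 48/8 = 6.
At this profile no one gains by cutting their contribution: any cut drops the total below 48, the project is cancelled, contributions are refunded, and the deviator ends with 8, which is less than 8 − 6 + 33 = 35. Contributing more than 6 just wastes the excess. So contributing exactly 6 is a best response.
Each player's payoff: 8 − 6 + 33 = 35.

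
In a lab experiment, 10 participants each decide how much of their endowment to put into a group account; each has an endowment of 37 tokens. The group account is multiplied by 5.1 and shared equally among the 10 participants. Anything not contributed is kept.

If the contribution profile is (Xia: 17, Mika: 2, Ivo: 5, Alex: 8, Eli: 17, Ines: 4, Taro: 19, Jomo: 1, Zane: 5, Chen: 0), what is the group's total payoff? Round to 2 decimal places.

Total contributed: 17 + 2 + 5 + 8 + 17 + 4 + 19 + 1 + 5 + 0 = 78; total kept: 10 × 37 − 78 = 292.
The group account pays out 5.1 × 78 = 397.80 in aggregate.
Group total = 292 + 397.80 = 689.80.

689.80 tokens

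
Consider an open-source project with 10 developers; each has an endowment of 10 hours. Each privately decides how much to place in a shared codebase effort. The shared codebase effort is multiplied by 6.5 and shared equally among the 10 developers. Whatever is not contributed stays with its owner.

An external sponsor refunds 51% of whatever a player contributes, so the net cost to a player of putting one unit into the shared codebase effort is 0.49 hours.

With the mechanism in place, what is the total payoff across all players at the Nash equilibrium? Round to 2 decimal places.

701.00 hours

The effective private return per unit is now (6.5/10) / 0.49 = 1.3265 > 1, so every player's dominant strategy flips to full contribution.
At the Nash equilibrium everyone contributes 10. Group total payoff = 10 × (10 × 0.51 + 6.5 × 10) = 701.00.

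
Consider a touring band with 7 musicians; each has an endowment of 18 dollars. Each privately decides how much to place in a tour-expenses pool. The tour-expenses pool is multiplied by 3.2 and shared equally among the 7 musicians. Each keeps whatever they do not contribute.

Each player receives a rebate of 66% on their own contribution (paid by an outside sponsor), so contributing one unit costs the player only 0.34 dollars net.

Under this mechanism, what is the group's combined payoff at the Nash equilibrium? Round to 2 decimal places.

486.36 dollars

With the mechanism, a contributed unit returns (3.2/7) / 0.34 = 1.3445 per unit of net cost to the contributor — now above 1 — so contributing fully is weakly dominant for every player.
So the Nash equilibrium is full contribution by all 7; the group earns 7 × (18 × 0.66 + 3.2 × 18) = 486.36.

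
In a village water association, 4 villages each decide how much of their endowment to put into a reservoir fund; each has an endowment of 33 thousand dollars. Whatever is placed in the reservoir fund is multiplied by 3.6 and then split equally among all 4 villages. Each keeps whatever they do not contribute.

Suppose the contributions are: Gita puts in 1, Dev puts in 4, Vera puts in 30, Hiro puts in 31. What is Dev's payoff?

Total contributed: 1 + 4 + 30 + 31 = 66.
Each receives 3.6 × 66 / 4 = 59.40 from the reservoir fund.
Dev keeps 33 − 4 = 29, so Dev's payoff is 29 + 59.40 = 88.40.

88.40 thousand dollars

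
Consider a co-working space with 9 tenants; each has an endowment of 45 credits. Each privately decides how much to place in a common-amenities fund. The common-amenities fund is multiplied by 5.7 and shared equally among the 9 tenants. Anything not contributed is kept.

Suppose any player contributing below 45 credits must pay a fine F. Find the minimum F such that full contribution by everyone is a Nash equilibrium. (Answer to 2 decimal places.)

16.50 credits

Given the others contribute fully, the best deviation is to contribute 0 (any partial contribution still incurs the fine and gives up units whose private return 0.6333 is below 1).
Deviating from 45 to 0 saves 45 credits but forfeits the deviator's share of the drop in the common-amenities fund: 5.7/9 × 45 = 28.50.
So the deviation gain is 45 − 28.50 = 16.50, and the fine must be at least 16.50 credits to wipe it out.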